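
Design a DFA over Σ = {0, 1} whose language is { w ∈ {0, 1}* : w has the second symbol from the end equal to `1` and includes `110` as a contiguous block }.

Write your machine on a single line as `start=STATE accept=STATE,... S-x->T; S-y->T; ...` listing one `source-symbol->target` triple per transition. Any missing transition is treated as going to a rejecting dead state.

Build one automaton per condition and run them in lockstep. One (7 states) tracks the last 2 symbols read; the other (4 states) tracks whether and how much of `110` has been seen. Each combined state is a pair, one component from each; accept when both components accept.
With 11 states:
          0    1  
>  s0     s1   s2 
   s1     s3   s4 
   s2     s5   s6 
   s3     s3   s4 
   s4     s5   s6 
   s5     s3   s4 
   s6     s7   s6 
 * s7     s8   s9 
   s8     s8   s9 
   s9     s7  s10 
 * s10    s7  s10 
(> = start, * = accepting)

start=s0; accept=s7,s10; s0-0->s1; s0-1->s2; s1-0->s3; s1-1->s4; s2-0->s5; s2-1->s6; s3-0->s3; s3-1->s4; s4-0->s5; s4-1->s6; s5-0->s3; s5-1->s4; s6-0->s7; s6-1->s6; s7-0->s8; s7-1->s9; s8-0->s8; s8-1->s9; s9-0->s7; s9-1->s10; s10-0->s7; s10-1->s10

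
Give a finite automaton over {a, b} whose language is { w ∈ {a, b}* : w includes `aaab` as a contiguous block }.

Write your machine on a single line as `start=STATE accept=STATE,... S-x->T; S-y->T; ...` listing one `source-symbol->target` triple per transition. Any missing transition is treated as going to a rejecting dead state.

start=S0; accept=S4; S0-a->S1; S0-b->S0; S1-a->S2; S1-b->S0; S2-a->S3; S2-b->S0; S3-a->S3; S3-b->S4; S4-a->S4; S4-b->S4

Track how much of `aaab` has been matched so far: state S0 is no progress, S4 is the absorbing accept state reached once `aaab` has occurred. Intermediate states record partial matches; on a mismatch, fall back to the longest reusable overlap.
5 states suffice.
        a   b  
>  S0   S1  S0 
   S1   S2  S0 
   S2   S3  S0 
   S3   S3  S4 
 * S4   S4  S4 
(> = start, * = accepting)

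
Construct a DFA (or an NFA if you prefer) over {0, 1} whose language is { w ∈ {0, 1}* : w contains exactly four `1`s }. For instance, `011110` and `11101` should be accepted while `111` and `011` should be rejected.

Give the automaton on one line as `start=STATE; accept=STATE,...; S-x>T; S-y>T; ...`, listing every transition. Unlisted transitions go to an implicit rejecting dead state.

Only the number of `1`s matters, and only up to 5. Make a chain A → B → C → D → E → F advanced by each `1` (with F absorbing); every other symbol self-loops. The accepting set is {E}.
With 6 states:
       0  1 
>  A   A  B 
   B   B  C 
   C   C  D 
   D   D  E 
 * E   E  F 
   F   F  F 
(> = start, * = accepting)

start=A; accept=E; A-0>A; A-1>B; B-0>B; B-1>C; C-0>C; C-1>D; D-0>D; D-1>E; E-0>E; E-1>F; F-0>F; F-1>F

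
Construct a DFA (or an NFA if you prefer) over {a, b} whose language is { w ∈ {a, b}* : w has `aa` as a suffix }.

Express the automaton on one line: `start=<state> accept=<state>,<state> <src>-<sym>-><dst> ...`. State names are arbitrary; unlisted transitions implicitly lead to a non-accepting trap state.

start=s0 accept=s2 s0-a->s1 s0-b->s0 s1-a->s2 s1-b->s0 s2-a->s2 s2-b->s0

Let each state record the length of the longest suffix of the input read so far that is also a prefix of `aa`. s1 means the last symbol is `a`; s2 means the last 2 symbols are `aa`. Accept only at s2, where the string currently ends in `aa`.
A 3-state machine:
        a   b  
>  s0   s1  s0 
   s1   s2  s0 
 * s2   s2  s0 
(> = start, * = accepting)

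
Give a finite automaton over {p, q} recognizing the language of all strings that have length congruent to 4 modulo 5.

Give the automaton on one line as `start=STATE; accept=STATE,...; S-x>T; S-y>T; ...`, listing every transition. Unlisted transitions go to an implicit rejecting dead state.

start=A; accept=E; A-p>B; A-q>B; B-p>C; B-q>C; C-p>D; C-q>D; D-p>E; D-q>E; E-p>A; E-q>A

Only the length mod 5 matters, so use a 5-cycle: from any state, every input symbol moves to the next state, wrapping E back to A. Mark E accepting.
5 states suffice.
       p  q 
>  A   B  B 
   B   C  C 
   C   D  D 
   D   E  E 
 * E   A  A 
(> = start, * = accepting)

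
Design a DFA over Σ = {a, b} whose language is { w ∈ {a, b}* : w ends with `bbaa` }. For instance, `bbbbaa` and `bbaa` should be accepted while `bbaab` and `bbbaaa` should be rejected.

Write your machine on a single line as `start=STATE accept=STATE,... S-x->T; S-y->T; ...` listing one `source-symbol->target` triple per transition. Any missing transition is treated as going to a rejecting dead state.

Let each state record the length of the longest suffix of the input read so far that is also a prefix of `bbaa`. q1 means the last symbol is `b`; q2 means the last 2 symbols are `bb`; q3 means the last 3 symbols are `bba`; q4 means the last 4 symbols are `bbaa`. Accept only at q4, where the string currently ends in `bbaa`.
With 5 states:
        a   b  
>  q0   q0  q1 
   q1   q0  q2 
   q2   q3  q2 
   q3   q4  q1 
 * q4   q0  q1 
(> = start, * = accepting)

start=q0; accept=q4; q0-a->q0; q0-b->q1; q1-a->q0; q1-b->q2; q2-a->q3; q2-b->q2; q3-a->q4; q3-b->q1; q4-a->q0; q4-b->q1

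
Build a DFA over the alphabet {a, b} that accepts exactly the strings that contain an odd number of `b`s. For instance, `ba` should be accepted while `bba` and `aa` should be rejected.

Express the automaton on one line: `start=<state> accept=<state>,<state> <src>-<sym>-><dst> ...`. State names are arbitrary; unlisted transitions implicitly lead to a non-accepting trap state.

Keep the running count of `b`s modulo 2: each `b` advances along the cycle s0 → s1 → s0 while other symbols loop. Accept at s1.
        a   b  
>  s0   s0  s1 
 * s1   s1  s0 
(> = start, * = accepting)

start=s0 accept=s1 s0-a->s0 s0-b->s1 s1-a->s1 s1-b->s0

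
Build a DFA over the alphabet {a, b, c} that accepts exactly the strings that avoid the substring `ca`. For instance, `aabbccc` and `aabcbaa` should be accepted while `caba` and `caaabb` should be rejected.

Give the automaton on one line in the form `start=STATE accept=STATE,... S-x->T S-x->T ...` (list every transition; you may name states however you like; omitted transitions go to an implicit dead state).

This is the complement of 'contains `ca`'. Use the same substring-matching states — S0 through S2 holding how much of `ca` has just been matched — but flip the accepting set: everything except the trap S2 accepts.
        a   b   c  
>* S0   S0  S0  S1 
 * S1   S2  S0  S1 
   S2   S2  S2  S2 
(> = start, * = accepting)

start=S0 accept=S0,S1 S0-a->S0 S0-b->S0 S0-c->S1 S1-a->S2 S1-b->S0 S1-c->S1 S2-a->S2 S2-b->S2 S2-c->S2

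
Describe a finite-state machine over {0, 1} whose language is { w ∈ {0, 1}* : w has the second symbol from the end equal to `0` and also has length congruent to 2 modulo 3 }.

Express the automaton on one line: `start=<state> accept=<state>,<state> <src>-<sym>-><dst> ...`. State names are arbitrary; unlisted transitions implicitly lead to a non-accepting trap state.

Handle the two conditions separately and then intersect. The first has 7 states tracking the last 2 symbols read; the second has 3 states tracking the input length modulo 3. A product state is a pair (one from each), accepting exactly when both do. After merging equivalent states the machine shrinks.
5 states suffice.
       0  1 
>  A   B  C 
   B   D  D 
   C   E  E 
 * D   A  A 
   E   A  A 
(> = start, * = accepting)

start=A accept=D A-0->B A-1->C B-0->D B-1->D C-0->E C-1->E D-0->A D-1->A E-0->A E-1->A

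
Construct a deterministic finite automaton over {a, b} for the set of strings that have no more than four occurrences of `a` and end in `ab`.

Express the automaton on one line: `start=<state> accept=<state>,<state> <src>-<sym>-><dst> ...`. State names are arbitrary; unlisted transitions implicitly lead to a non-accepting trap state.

Handle the two conditions separately and then intersect. One (6 states) tracks the count of `a`s, saturating at 5; the other (3 states) tracks how much of the suffix `ab` has currently been matched. Each combined state is a pair, one component from each; accept when both components accept.
A 16-state machine:
          a    b  
>  S0     S1   S0 
   S1     S2   S3 
   S2     S4   S5 
 * S3     S2   S6 
   S4     S7   S8 
 * S5     S4   S9 
   S6     S2   S6 
   S7    S10  S11 
 * S8     S7  S12 
   S9     S4   S9 
   S10   S10  S13 
 * S11   S10  S14 
   S12    S7  S12 
   S13   S10  S15 
   S14   S10  S14 
   S15   S10  S15 
(> = start, * = accepting)

start=S0 accept=S3,S5,S8,S11 S0-a->S1 S0-b->S0 S1-a->S2 S1-b->S3 S2-a->S4 S2-b->S5 S3-a->S2 S3-b->S6 S4-a->S7 S4-b->S8 S5-a->S4 S5-b->S9 S6-a->S2 S6-b->S6 S7-a->S10 S7-b->S11 S8-a->S7 S8-b->S12 S9-a->S4 S9-b->S9 S10-a->S10 S10-b->S13 S11-a->S10 S11-b->S14 S12-a->S7 S12-b->S12 S13-a->S10 S13-b->S15 S14-a->S10 S14-b->S14 S15-a->S10 S15-b->S15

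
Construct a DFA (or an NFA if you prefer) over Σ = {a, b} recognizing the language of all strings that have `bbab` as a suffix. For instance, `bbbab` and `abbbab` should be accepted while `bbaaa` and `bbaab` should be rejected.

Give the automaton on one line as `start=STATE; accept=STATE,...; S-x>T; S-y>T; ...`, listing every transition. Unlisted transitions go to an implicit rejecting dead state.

start=q0; accept=q4; q0-a>q0; q0-b>q1; q1-a>q0; q1-b>q2; q2-a>q3; q2-b>q2; q3-a>q0; q3-b>q4; q4-a>q0; q4-b>q2

Let each state record the length of the longest suffix of the input read so far that is also a prefix of `bbab`. q1 means the last symbol is `b`; q2 means the last 2 symbols are `bb`; q3 means the last 3 symbols are `bba`; q4 means the last 4 symbols are `bbab`. Accept only at q4, where the string currently ends in `bbab`.
5 states suffice.
        a   b  
>  q0   q0  q1 
   q1   q0  q2 
   q2   q3  q2 
   q3   q0  q4 
 * q4   q0  q2 
(> = start, * = accepting)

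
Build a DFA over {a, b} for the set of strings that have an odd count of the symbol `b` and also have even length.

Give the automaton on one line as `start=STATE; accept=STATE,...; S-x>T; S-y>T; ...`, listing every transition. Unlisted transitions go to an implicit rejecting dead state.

Run two small machines in parallel and take their product. The first has 2 states tracking the count of `b`s modulo 2; the second has 2 states tracking the input length modulo 2. A product state is a pair (one from each), accepting exactly when both do.
With 4 states:
        a   b  
>  q0   q1  q2 
   q1   q0  q3 
   q2   q3  q0 
 * q3   q2  q1 
(> = start, * = accepting)

start=q0; accept=q3; q0-a>q1; q0-b>q2; q1-a>q0; q1-b>q3; q2-a>q3; q2-b>q0; q3-a>q2; q3-b>q1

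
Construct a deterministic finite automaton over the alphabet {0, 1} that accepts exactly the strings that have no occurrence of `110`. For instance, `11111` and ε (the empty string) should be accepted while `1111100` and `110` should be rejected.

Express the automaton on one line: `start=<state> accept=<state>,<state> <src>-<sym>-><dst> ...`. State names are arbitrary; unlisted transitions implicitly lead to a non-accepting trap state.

start=S0 accept=S0,S1,S2 S0-0->S0 S0-1->S1 S1-0->S0 S1-1->S2 S2-0->S3 S2-1->S2 S3-0->S3 S3-1->S3

Track partial matches of the forbidden pattern `110`. State S3 is a dead state reached once `110` has occurred; every other state accepts. S0 means no part of `110` is currently matched.
4 states suffice.
        0   1  
>* S0   S0  S1 
 * S1   S0  S2 
 * S2   S3  S2 
   S3   S3  S3 
(> = start, * = accepting)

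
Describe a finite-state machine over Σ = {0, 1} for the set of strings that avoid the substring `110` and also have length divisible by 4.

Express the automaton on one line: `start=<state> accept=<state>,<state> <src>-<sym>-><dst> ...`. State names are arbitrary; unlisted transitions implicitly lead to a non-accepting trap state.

Build one automaton per condition and run them in lockstep. One (4 states) tracks partial matches of the forbidden pattern `110`; the other (4 states) tracks the input length modulo 4. Each combined state is a pair, one component from each; accept when both components accept. Minimizing collapses redundant product states.
With 13 states:
          0    1  
>* s0     s1   s2 
   s1     s3   s4 
   s2     s3   s5 
   s3     s6   s7 
   s4     s6   s8 
   s5     s9   s8 
   s6     s0  s10 
   s7     s0  s11 
   s8     s9  s11 
   s9     s9   s9 
 * s10    s1  s12 
 * s11    s9  s12 
   s12    s9   s5 
(> = start, * = accepting)

start=s0 accept=s0,s10,s11 s0-0->s1 s0-1->s2 s1-0->s3 s1-1->s4 s2-0->s3 s2-1->s5 s3-0->s6 s3-1->s7 s4-0->s6 s4-1->s8 s5-0->s9 s5-1->s8 s6-0->s0 s6-1->s10 s7-0->s0 s7-1->s11 s8-0->s9 s8-1->s11 s9-0->s9 s9-1->s9 s10-0->s1 s10-1->s12 s11-0->s9 s11-1->s12 s12-0->s9 s12-1->s5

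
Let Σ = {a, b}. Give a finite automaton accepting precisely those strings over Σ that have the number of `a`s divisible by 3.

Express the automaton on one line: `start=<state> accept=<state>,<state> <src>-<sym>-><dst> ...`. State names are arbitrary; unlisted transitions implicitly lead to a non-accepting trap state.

Keep the running count of `a`s modulo 3: each `a` advances along the cycle s0 → s1 → s2 → s0 while other symbols loop. Accept at s0.
        a   b  
>* s0   s1  s0 
   s1   s2  s1 
   s2   s0  s2 
(> = start, * = accepting)

start=s0 accept=s0 s0-a->s1 s0-b->s0 s1-a->s2 s1-b->s1 s2-a->s0 s2-b->s2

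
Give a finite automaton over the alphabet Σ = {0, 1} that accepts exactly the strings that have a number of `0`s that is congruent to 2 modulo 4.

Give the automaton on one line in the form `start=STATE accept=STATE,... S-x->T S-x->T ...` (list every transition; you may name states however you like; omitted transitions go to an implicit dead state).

The only thing that matters is how many `0`s have appeared, reduced mod 4. Use one state per residue: S0 for 0, …, S3 for 3. Reading `0` moves to the next residue; anything else stays put. S2 is accepting.
        0   1  
>  S0   S1  S0 
   S1   S2  S1 
 * S2   S3  S2 
   S3   S0  S3 
(> = start, * = accepting)

start=S0 accept=S2 S0-0->S1 S0-1->S0 S1-0->S2 S1-1->S1 S2-0->S3 S2-1->S2 S3-0->S0 S3-1->S3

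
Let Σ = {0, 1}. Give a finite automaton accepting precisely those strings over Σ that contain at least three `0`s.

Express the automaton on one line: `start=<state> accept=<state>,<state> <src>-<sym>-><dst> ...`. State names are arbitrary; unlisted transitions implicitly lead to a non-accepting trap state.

Count `0`s, saturating at 4: states A through D mean 0 through 3 `0`s seen; E means more than 3. Each `0` increments (capped at E); other symbols loop. Accept from {D, E}.
A 5-state machine:
       0  1 
>  A   B  A 
   B   C  B 
   C   D  C 
 * D   E  D 
 * E   E  E 
(> = start, * = accepting)

start=A accept=D,E A-0->B A-1->A B-0->C B-1->B C-0->D C-1->C D-0->E D-1->D E-0->E E-1->E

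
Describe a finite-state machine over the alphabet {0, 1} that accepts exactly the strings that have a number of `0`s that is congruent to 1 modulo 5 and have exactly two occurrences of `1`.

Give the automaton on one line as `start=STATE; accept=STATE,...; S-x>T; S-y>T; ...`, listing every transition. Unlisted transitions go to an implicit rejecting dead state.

start=s0; accept=s8; s0-0>s1; s0-1>s2; s1-0>s3; s1-1>s4; s2-0>s4; s2-1>s5; s3-0>s6; s3-1>s7; s4-0>s7; s4-1>s8; s5-0>s8; s5-1>s9; s6-0>s10; s6-1>s11; s7-0>s11; s7-1>s12; s8-0>s12; s8-1>s9; s9-0>s9; s9-1>s9; s10-0>s0; s10-1>s13; s11-0>s13; s11-1>s14; s12-0>s14; s12-1>s9; s13-0>s2; s13-1>s15; s14-0>s15; s14-1>s9; s15-0>s5; s15-1>s9

Handle the two conditions separately and then intersect. The first has 5 states tracking the count of `0`s modulo 5; the second has 4 states tracking the count of `1`s, saturating at 3. A product state is a pair (one from each), accepting exactly when both do. Minimizing collapses redundant product states.
A 16-state machine:
          0    1  
>  s0     s1   s2 
   s1     s3   s4 
   s2     s4   s5 
   s3     s6   s7 
   s4     s7   s8 
   s5     s8   s9 
   s6    s10  s11 
   s7    s11  s12 
 * s8    s12   s9 
   s9     s9   s9 
   s10    s0  s13 
   s11   s13  s14 
   s12   s14   s9 
   s13    s2  s15 
   s14   s15   s9 
   s15    s5   s9 
(> = start, * = accepting)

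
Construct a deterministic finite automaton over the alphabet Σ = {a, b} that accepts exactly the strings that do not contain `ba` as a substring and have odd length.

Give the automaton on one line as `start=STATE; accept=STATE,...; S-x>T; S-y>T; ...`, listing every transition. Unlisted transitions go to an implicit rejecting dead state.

start=q0; accept=q1,q2; q0-a>q1; q0-b>q2; q1-a>q0; q1-b>q3; q2-a>q4; q2-b>q3; q3-a>q5; q3-b>q2; q4-a>q5; q4-b>q5; q5-a>q4; q5-b>q4

Build one automaton per condition and run them in lockstep. The first has 3 states tracking partial matches of the forbidden pattern `ba`; the second has 2 states tracking the input length modulo 2. A product state is a pair (one from each), accepting exactly when both do.
        a   b  
>  q0   q1  q2 
 * q1   q0  q3 
 * q2   q4  q3 
   q3   q5  q2 
   q4   q5  q5 
   q5   q4  q4 
(> = start, * = accepting)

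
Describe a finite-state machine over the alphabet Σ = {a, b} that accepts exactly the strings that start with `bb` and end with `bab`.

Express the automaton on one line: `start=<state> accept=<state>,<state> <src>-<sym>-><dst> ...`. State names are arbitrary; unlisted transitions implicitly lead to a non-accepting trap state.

Handle the two conditions separately and then intersect. One (4 states) tracks whether the input so far still matches the prefix `bb`; the other (4 states) tracks how much of the suffix `bab` has currently been matched. Each combined state is a pair, one component from each; accept when both components accept.
With 10 states:
        a   b  
>  q0   q1  q2 
   q1   q1  q3 
   q2   q4  q5 
   q3   q4  q3 
   q4   q1  q6 
   q5   q7  q5 
   q6   q4  q3 
   q7   q8  q9 
   q8   q8  q5 
 * q9   q7  q5 
(> = start, * = accepting)

start=q0 accept=q9 q0-a->q1 q0-b->q2 q1-a->q1 q1-b->q3 q2-a->q4 q2-b->q5 q3-a->q4 q3-b->q3 q4-a->q1 q4-b->q6 q5-a->q7 q5-b->q5 q6-a->q4 q6-b->q3 q7-a->q8 q7-b->q9 q8-a->q8 q8-b->q5 q9-a->q7 q9-b->q5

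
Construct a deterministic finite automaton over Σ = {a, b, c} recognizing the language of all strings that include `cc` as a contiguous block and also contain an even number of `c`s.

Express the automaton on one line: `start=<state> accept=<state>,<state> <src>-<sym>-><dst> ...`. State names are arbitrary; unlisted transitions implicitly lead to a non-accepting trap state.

start=s0 accept=s3 s0-a->s0 s0-b->s0 s0-c->s1 s1-a->s2 s1-b->s2 s1-c->s3 s2-a->s2 s2-b->s2 s2-c->s4 s3-a->s3 s3-b->s3 s3-c->s5 s4-a->s0 s4-b->s0 s4-c->s5 s5-a->s5 s5-b->s5 s5-c->s3

Run two small machines in parallel and take their product. One (3 states) tracks whether and how much of `cc` has been seen; the other (2 states) tracks the count of `c`s modulo 2. Each combined state is a pair, one component from each; accept when both components accept.
        a   b   c  
>  s0   s0  s0  s1 
   s1   s2  s2  s3 
   s2   s2  s2  s4 
 * s3   s3  s3  s5 
   s4   s0  s0  s5 
   s5   s5  s5  s3 
(> = start, * = accepting)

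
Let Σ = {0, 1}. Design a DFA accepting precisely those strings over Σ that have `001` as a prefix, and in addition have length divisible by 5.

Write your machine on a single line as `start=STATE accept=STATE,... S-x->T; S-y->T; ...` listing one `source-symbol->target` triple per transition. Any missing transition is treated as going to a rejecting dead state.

Build one automaton per condition and run them in lockstep. One (5 states) tracks whether the input so far still matches the prefix `001`; the other (5 states) tracks the input length modulo 5. Each combined state is a pair, one component from each; accept when both components accept.
With 13 states:
          0    1  
>  q0     q1   q2 
   q1     q3   q4 
   q2     q4   q4 
   q3     q5   q6 
   q4     q5   q5 
   q5     q7   q7 
   q6     q8   q8 
   q7     q9   q9 
   q8    q10  q10 
   q9     q2   q2 
 * q10   q11  q11 
   q11   q12  q12 
   q12    q6   q6 
(> = start, * = accepting)

start=q0; accept=q10; q0-0->q1; q0-1->q2; q1-0->q3; q1-1->q4; q2-0->q4; q2-1->q4; q3-0->q5; q3-1->q6; q4-0->q5; q4-1->q5; q5-0->q7; q5-1->q7; q6-0->q8; q6-1->q8; q7-0->q9; q7-1->q9; q8-0->q10; q8-1->q10; q9-0->q2; q9-1->q2; q10-0->q11; q10-1->q11; q11-0->q12; q11-1->q12; q12-0->q6; q12-1->q6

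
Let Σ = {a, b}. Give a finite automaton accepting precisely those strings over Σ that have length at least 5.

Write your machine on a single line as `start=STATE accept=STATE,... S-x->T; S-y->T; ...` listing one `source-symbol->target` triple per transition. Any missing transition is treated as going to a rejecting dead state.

start=s0; accept=s5,s6; s0-a->s1; s0-b->s1; s1-a->s2; s1-b->s2; s2-a->s3; s2-b->s3; s3-a->s4; s3-b->s4; s4-a->s5; s4-b->s5; s5-a->s6; s5-b->s6; s6-a->s6; s6-b->s6

Count input length up to 6: every symbol moves from s0 toward s6, which means 'more than 5' and absorbs. Accept from {s5, s6}.
7 states suffice.
        a   b  
>  s0   s1  s1 
   s1   s2  s2 
   s2   s3  s3 
   s3   s4  s4 
   s4   s5  s5 
 * s5   s6  s6 
 * s6   s6  s6 
(> = start, * = accepting)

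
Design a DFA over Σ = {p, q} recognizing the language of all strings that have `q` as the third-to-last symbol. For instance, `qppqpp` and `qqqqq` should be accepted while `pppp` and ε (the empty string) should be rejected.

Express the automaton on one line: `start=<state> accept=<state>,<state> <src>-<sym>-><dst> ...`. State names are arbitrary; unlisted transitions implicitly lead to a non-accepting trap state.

A DFA must remember the last 3 symbols (since which symbol is third-to-last isn't known until the input ends). Use one state per possible window of the last ≤3 symbols; accept from those whose window starts with `q`.
With 15 states:
       p  q 
>  A   B  C 
   B   D  E 
   C   F  G 
   D   H  I 
   E   J  K 
   F   L  M 
   G   N  O 
   H   H  I 
   I   J  K 
   J   L  M 
   K   N  O 
 * L   H  I 
 * M   J  K 
 * N   L  M 
 * O   N  O 
(> = start, * = accepting)

start=A accept=L,M,N,O A-p->B A-q->C B-p->D B-q->E C-p->F C-q->G D-p->H D-q->I E-p->J E-q->K F-p->L F-q->M G-p->N G-q->O H-p->H H-q->I I-p->J I-q->K J-p->L J-q->M K-p->N K-q->O L-p->H L-q->I M-p->J M-q->K N-p->L N-q->M O-p->N O-q->O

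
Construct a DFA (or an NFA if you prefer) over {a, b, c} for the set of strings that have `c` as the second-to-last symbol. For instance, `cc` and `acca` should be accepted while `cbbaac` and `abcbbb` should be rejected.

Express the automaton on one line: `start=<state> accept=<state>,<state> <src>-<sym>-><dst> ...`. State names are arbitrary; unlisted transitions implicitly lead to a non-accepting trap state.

start=q0 accept=q10,q11,q12 q0-a->q1 q0-b->q2 q0-c->q3 q1-a->q4 q1-b->q5 q1-c->q6 q2-a->q7 q2-b->q8 q2-c->q9 q3-a->q10 q3-b->q11 q3-c->q12 q4-a->q4 q4-b->q5 q4-c->q6 q5-a->q7 q5-b->q8 q5-c->q9 q6-a->q10 q6-b->q11 q6-c->q12 q7-a->q4 q7-b->q5 q7-c->q6 q8-a->q7 q8-b->q8 q8-c->q9 q9-a->q10 q9-b->q11 q9-c->q12 q10-a->q4 q10-b->q5 q10-c->q6 q11-a->q7 q11-b->q8 q11-c->q9 q12-a->q10 q12-b->q11 q12-c->q12

Because acceptance depends on a position counted from the end, the machine has to buffer the most recent 2 symbols. Make each state the string of the last up-to-2 symbols read; on input `x` shift the window left and append `x`. Accept when the buffered window has length 2 and begins with `c`.
          a    b    c  
>  q0     q1   q2   q3 
   q1     q4   q5   q6 
   q2     q7   q8   q9 
   q3    q10  q11  q12 
   q4     q4   q5   q6 
   q5     q7   q8   q9 
   q6    q10  q11  q12 
   q7     q4   q5   q6 
   q8     q7   q8   q9 
   q9    q10  q11  q12 
 * q10    q4   q5   q6 
 * q11    q7   q8   q9 
 * q12   q10  q11  q12 
(> = start, * = accepting)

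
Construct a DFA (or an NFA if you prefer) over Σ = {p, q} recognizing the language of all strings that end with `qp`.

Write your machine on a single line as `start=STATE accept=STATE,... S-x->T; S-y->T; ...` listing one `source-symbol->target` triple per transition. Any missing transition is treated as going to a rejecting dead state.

Let each state record the length of the longest suffix of the input read so far that is also a prefix of `qp`. B means the last symbol is `q`; C means the last 2 symbols are `qp`. Accept only at C, where the string currently ends in `qp`.
       p  q 
>  A   A  B 
   B   C  B 
 * C   A  B 
(> = start, * = accepting)

start=A; accept=C; A-p->A; A-q->B; B-p->C; B-q->B; C-p->A; C-q->B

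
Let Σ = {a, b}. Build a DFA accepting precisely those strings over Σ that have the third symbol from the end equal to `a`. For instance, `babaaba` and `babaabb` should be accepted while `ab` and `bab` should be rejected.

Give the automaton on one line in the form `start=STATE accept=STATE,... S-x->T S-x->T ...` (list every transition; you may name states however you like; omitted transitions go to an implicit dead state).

start=s0 accept=s7,s8,s9,s10 s0-a->s1 s0-b->s2 s1-a->s3 s1-b->s4 s2-a->s5 s2-b->s6 s3-a->s7 s3-b->s8 s4-a->s9 s4-b->s10 s5-a->s11 s5-b->s12 s6-a->s13 s6-b->s14 s7-a->s7 s7-b->s8 s8-a->s9 s8-b->s10 s9-a->s11 s9-b->s12 s10-a->s13 s10-b->s14 s11-a->s7 s11-b->s8 s12-a->s9 s12-b->s10 s13-a->s11 s13-b->s12 s14-a->s13 s14-b->s14

Because acceptance depends on a position counted from the end, the machine has to buffer the most recent 3 symbols. Make each state the string of the last up-to-3 symbols read; on input `x` shift the window left and append `x`. Accept when the buffered window has length 3 and begins with `a`.
A 15-state machine:
          a    b  
>  s0     s1   s2 
   s1     s3   s4 
   s2     s5   s6 
   s3     s7   s8 
   s4     s9  s10 
   s5    s11  s12 
   s6    s13  s14 
 * s7     s7   s8 
 * s8     s9  s10 
 * s9    s11  s12 
 * s10   s13  s14 
   s11    s7   s8 
   s12    s9  s10 
   s13   s11  s12 
   s14   s13  s14 
(> = start, * = accepting)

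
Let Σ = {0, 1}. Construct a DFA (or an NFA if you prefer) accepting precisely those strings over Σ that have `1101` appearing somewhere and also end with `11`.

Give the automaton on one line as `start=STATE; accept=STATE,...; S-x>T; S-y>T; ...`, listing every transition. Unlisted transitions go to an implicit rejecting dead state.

Run two small machines in parallel and take their product. One (5 states) tracks whether and how much of `1101` has been seen; the other (3 states) tracks how much of the suffix `11` has currently been matched. Each combined state is a pair, one component from each; accept when both components accept.
        0   1  
>  q0   q0  q1 
   q1   q0  q2 
   q2   q3  q2 
   q3   q0  q4 
   q4   q5  q6 
   q5   q5  q4 
 * q6   q5  q6 
(> = start, * = accepting)

start=q0; accept=q6; q0-0>q0; q0-1>q1; q1-0>q0; q1-1>q2; q2-0>q3; q2-1>q2; q3-0>q0; q3-1>q4; q4-0>q5; q4-1>q6; q5-0>q5; q5-1>q4; q6-0>q5; q6-1>q6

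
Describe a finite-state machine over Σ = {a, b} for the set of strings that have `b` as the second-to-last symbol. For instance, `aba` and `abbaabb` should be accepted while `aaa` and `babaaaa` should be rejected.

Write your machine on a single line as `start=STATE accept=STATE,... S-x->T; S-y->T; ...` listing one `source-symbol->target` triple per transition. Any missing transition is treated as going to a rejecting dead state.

Because acceptance depends on a position counted from the end, the machine has to buffer the most recent 2 symbols. Make each state the string of the last up-to-2 symbols read; on input `x` shift the window left and append `x`. Accept when the buffered window has length 2 and begins with `b`.
With 7 states:
        a   b  
>  q0   q1  q2 
   q1   q3  q4 
   q2   q5  q6 
   q3   q3  q4 
   q4   q5  q6 
 * q5   q3  q4 
 * q6   q5  q6 
(> = start, * = accepting)

start=q0; accept=q5,q6; q0-a->q1; q0-b->q2; q1-a->q3; q1-b->q4; q2-a->q5; q2-b->q6; q3-a->q3; q3-b->q4; q4-a->q5; q4-b->q6; q5-a->q3; q5-b->q4; q6-a->q5; q6-b->q6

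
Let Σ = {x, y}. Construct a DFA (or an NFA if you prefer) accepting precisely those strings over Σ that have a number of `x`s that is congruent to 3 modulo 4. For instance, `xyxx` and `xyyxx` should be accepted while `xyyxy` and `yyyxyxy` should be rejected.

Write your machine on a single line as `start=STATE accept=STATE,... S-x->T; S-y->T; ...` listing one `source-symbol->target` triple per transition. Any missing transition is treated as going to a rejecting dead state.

Keep the running count of `x`s modulo 4: each `x` advances along the cycle S0 → S1 → S2 → S3 → S0 while other symbols loop. Accept at S3.
With 4 states:
        x   y  
>  S0   S1  S0 
   S1   S2  S1 
   S2   S3  S2 
 * S3   S0  S3 
(> = start, * = accepting)

start=S0; accept=S3; S0-x->S1; S0-y->S0; S1-x->S2; S1-y->S1; S2-x->S3; S2-y->S2; S3-x->S0; S3-y->S3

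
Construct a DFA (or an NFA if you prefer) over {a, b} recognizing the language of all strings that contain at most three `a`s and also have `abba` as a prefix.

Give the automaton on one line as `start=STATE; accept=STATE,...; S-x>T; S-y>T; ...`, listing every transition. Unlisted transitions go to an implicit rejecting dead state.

start=q0; accept=q9,q10; q0-a>q1; q0-b>q2; q1-a>q3; q1-b>q4; q2-a>q5; q2-b>q2; q3-a>q6; q3-b>q3; q4-a>q3; q4-b>q7; q5-a>q3; q5-b>q5; q6-a>q8; q6-b>q6; q7-a>q9; q7-b>q5; q8-a>q8; q8-b>q8; q9-a>q10; q9-b>q9; q10-a>q11; q10-b>q10; q11-a>q11; q11-b>q11

Handle the two conditions separately and then intersect. One (5 states) tracks the count of `a`s, saturating at 4; the other (6 states) tracks whether the input so far still matches the prefix `abba`. Each combined state is a pair, one component from each; accept when both components accept.
With 12 states:
          a    b  
>  q0     q1   q2 
   q1     q3   q4 
   q2     q5   q2 
   q3     q6   q3 
   q4     q3   q7 
   q5     q3   q5 
   q6     q8   q6 
   q7     q9   q5 
   q8     q8   q8 
 * q9    q10   q9 
 * q10   q11  q10 
   q11   q11  q11 
(> = start, * = accepting)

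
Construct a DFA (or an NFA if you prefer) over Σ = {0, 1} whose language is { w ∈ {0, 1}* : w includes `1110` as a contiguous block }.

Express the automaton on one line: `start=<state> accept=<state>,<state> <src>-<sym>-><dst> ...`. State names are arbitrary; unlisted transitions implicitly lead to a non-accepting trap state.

start=q0 accept=q4 q0-0->q0 q0-1->q1 q1-0->q0 q1-1->q2 q2-0->q0 q2-1->q3 q3-0->q4 q3-1->q3 q4-0->q4 q4-1->q4

States q0..q3 record the length of the longest prefix of `1110` that matches the current input suffix. Reaching q4 means `1110` has been seen, and we stay there forever. Accept from q4.
With 5 states:
        0   1  
>  q0   q0  q1 
   q1   q0  q2 
   q2   q0  q3 
   q3   q4  q3 
 * q4   q4  q4 
(> = start, * = accepting)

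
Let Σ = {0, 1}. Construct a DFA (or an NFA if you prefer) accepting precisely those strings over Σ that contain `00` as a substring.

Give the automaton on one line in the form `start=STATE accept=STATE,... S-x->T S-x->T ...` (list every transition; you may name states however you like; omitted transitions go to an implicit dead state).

start=q0 accept=q2 q0-0->q1 q0-1->q0 q1-0->q2 q1-1->q0 q2-0->q2 q2-1->q2

Track how much of `00` has been matched so far: state q0 is no progress, q2 is the absorbing accept state reached once `00` has occurred. Intermediate states record partial matches; on a mismatch, fall back to the longest reusable overlap.
        0   1  
>  q0   q1  q0 
   q1   q2  q0 
 * q2   q2  q2 
(> = start, * = accepting)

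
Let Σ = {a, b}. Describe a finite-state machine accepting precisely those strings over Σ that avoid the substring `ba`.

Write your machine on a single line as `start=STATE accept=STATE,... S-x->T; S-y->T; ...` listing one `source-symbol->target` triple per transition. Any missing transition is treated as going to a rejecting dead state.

start=q0; accept=q0,q1; q0-a->q0; q0-b->q1; q1-a->q2; q1-b->q1; q2-a->q2; q2-b->q2

Track partial matches of the forbidden pattern `ba`. State q2 is a dead state reached once `ba` has occurred; every other state accepts. q0 means no part of `ba` is currently matched.
        a   b  
>* q0   q0  q1 
 * q1   q2  q1 
   q2   q2  q2 
(> = start, * = accepting)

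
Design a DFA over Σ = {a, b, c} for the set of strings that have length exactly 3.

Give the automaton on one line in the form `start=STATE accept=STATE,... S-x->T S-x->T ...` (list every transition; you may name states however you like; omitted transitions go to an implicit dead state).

Count input length up to 4: every symbol moves from S0 toward S4, which means 'more than 3' and absorbs. Accept from {S3}.
With 5 states:
        a   b   c  
>  S0   S1  S1  S1 
   S1   S2  S2  S2 
   S2   S3  S3  S3 
 * S3   S4  S4  S4 
   S4   S4  S4  S4 
(> = start, * = accepting)

start=S0 accept=S3 S0-a->S1 S0-b->S1 S0-c->S1 S1-a->S2 S1-b->S2 S1-c->S2 S2-a->S3 S2-b->S3 S2-c->S3 S3-a->S4 S3-b->S4 S3-c->S4 S4-a->S4 S4-b->S4 S4-c->S4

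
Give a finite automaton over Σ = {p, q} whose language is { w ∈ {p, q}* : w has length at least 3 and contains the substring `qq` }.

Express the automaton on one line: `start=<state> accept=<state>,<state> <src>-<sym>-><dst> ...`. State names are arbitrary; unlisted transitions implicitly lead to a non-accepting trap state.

Build one automaton per condition and run them in lockstep. The first has 5 states tracking the input length, saturating at 4; the second has 3 states tracking whether and how much of `qq` has been seen. A product state is a pair (one from each), accepting exactly when both do.
       p  q 
>  A   B  C 
   B   D  E 
   C   D  F 
   D   G  H 
   E   G  I 
   F   I  I 
   G   J  K 
   H   J  L 
 * I   L  L 
   J   J  K 
   K   J  L 
 * L   L  L 
(> = start, * = accepting)

start=A accept=I,L A-p->B A-q->C B-p->D B-q->E C-p->D C-q->F D-p->G D-q->H E-p->G E-q->I F-p->I F-q->I G-p->J G-q->K H-p->J H-q->L I-p->L I-q->L J-p->J J-q->K K-p->J K-q->L L-p->L L-q->L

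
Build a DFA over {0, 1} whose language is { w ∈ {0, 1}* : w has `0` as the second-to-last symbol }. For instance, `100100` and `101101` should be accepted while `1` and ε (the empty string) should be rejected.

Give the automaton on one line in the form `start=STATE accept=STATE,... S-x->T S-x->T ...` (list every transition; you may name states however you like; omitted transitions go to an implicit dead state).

start=S0 accept=S3,S4 S0-0->S1 S0-1->S2 S1-0->S3 S1-1->S4 S2-0->S5 S2-1->S6 S3-0->S3 S3-1->S4 S4-0->S5 S4-1->S6 S5-0->S3 S5-1->S4 S6-0->S5 S6-1->S6

A DFA must remember the last 2 symbols (since which symbol is second-to-last isn't known until the input ends). Use one state per possible window of the last ≤2 symbols; accept from those whose window starts with `0`.
7 states suffice.
        0   1  
>  S0   S1  S2 
   S1   S3  S4 
   S2   S5  S6 
 * S3   S3  S4 
 * S4   S5  S6 
   S5   S3  S4 
   S6   S5  S6 
(> = start, * = accepting)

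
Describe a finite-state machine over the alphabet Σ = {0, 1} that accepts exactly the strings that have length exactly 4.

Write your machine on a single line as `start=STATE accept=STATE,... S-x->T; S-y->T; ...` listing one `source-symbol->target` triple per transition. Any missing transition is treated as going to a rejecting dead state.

Count input length up to 5: every symbol moves from A toward F, which means 'more than 4' and absorbs. Accept from {E}.
6 states suffice.
       0  1 
>  A   B  B 
   B   C  C 
   C   D  D 
   D   E  E 
 * E   F  F 
   F   F  F 
(> = start, * = accepting)

start=A; accept=E; A-0->B; A-1->B; B-0->C; B-1->C; C-0->D; C-1->D; D-0->E; D-1->E; E-0->F; E-1->F; F-0->F; F-1->F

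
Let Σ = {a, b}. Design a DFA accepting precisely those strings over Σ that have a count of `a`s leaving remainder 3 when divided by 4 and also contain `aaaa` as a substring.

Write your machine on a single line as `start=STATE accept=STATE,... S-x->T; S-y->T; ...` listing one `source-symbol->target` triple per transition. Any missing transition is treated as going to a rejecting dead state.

start=S0; accept=S18; S0-a->S1; S0-b->S0; S1-a->S2; S1-b->S3; S2-a->S4; S2-b->S5; S3-a->S6; S3-b->S3; S4-a->S7; S4-b->S8; S5-a->S9; S5-b->S5; S6-a->S10; S6-b->S5; S7-a->S11; S7-b->S7; S8-a->S12; S8-b->S8; S9-a->S13; S9-b->S8; S10-a->S14; S10-b->S8; S11-a->S15; S11-b->S11; S12-a->S16; S12-b->S0; S13-a->S17; S13-b->S0; S14-a->S11; S14-b->S0; S15-a->S18; S15-b->S15; S16-a->S19; S16-b->S3; S17-a->S15; S17-b->S3; S18-a->S7; S18-b->S18; S19-a->S18; S19-b->S5

Build one automaton per condition and run them in lockstep. The first has 4 states tracking the count of `a`s modulo 4; the second has 5 states tracking whether and how much of `aaaa` has been seen. A product state is a pair (one from each), accepting exactly when both do.
          a    b  
>  S0     S1   S0 
   S1     S2   S3 
   S2     S4   S5 
   S3     S6   S3 
   S4     S7   S8 
   S5     S9   S5 
   S6    S10   S5 
   S7    S11   S7 
   S8    S12   S8 
   S9    S13   S8 
   S10   S14   S8 
   S11   S15  S11 
   S12   S16   S0 
   S13   S17   S0 
   S14   S11   S0 
   S15   S18  S15 
   S16   S19   S3 
   S17   S15   S3 
 * S18    S7  S18 
   S19   S18   S5 
(> = start, * = accepting)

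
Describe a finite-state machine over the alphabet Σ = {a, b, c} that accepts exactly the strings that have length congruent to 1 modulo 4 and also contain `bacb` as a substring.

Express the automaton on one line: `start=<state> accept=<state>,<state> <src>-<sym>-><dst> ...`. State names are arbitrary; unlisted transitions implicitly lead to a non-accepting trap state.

start=S0 accept=S16 S0-a->S1 S0-b->S2 S0-c->S1 S1-a->S3 S1-b->S4 S1-c->S3 S2-a->S5 S2-b->S4 S2-c->S3 S3-a->S6 S3-b->S7 S3-c->S6 S4-a->S8 S4-b->S7 S4-c->S6 S5-a->S6 S5-b->S7 S5-c->S9 S6-a->S0 S6-b->S10 S6-c->S0 S7-a->S11 S7-b->S10 S7-c->S0 S8-a->S0 S8-b->S10 S8-c->S12 S9-a->S0 S9-b->S13 S9-c->S0 S10-a->S14 S10-b->S2 S10-c->S1 S11-a->S1 S11-b->S2 S11-c->S15 S12-a->S1 S12-b->S16 S12-c->S1 S13-a->S16 S13-b->S16 S13-c->S16 S14-a->S3 S14-b->S4 S14-c->S17 S15-a->S3 S15-b->S18 S15-c->S3 S16-a->S18 S16-b->S18 S16-c->S18 S17-a->S6 S17-b->S19 S17-c->S6 S18-a->S19 S18-b->S19 S18-c->S19 S19-a->S13 S19-b->S13 S19-c->S13

Handle the two conditions separately and then intersect. One (4 states) tracks the input length modulo 4; the other (5 states) tracks whether and how much of `bacb` has been seen. Each combined state is a pair, one component from each; accept when both components accept.
20 states suffice.
          a    b    c  
>  S0     S1   S2   S1 
   S1     S3   S4   S3 
   S2     S5   S4   S3 
   S3     S6   S7   S6 
   S4     S8   S7   S6 
   S5     S6   S7   S9 
   S6     S0  S10   S0 
   S7    S11  S10   S0 
   S8     S0  S10  S12 
   S9     S0  S13   S0 
   S10   S14   S2   S1 
   S11    S1   S2  S15 
   S12    S1  S16   S1 
   S13   S16  S16  S16 
   S14    S3   S4  S17 
   S15    S3  S18   S3 
 * S16   S18  S18  S18 
   S17    S6  S19   S6 
   S18   S19  S19  S19 
   S19   S13  S13  S13 
(> = start, * = accepting)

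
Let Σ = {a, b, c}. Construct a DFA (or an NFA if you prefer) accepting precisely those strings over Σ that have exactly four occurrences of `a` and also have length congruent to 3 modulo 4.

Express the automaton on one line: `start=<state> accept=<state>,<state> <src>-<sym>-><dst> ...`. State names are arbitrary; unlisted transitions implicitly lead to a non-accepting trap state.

Build one automaton per condition and run them in lockstep. One (6 states) tracks the count of `a`s, saturating at 5; the other (4 states) tracks the input length modulo 4. Each combined state is a pair, one component from each; accept when both components accept.
A 24-state machine:
          a    b    c  
>  S0     S1   S2   S2 
   S1     S3   S4   S4 
   S2     S4   S5   S5 
   S3     S6   S7   S7 
   S4     S7   S8   S8 
   S5     S8   S9   S9 
   S6    S10  S11  S11 
   S7    S11  S12  S12 
   S8    S12  S13  S13 
   S9    S13   S0   S0 
   S10   S14  S15  S15 
   S11   S15  S16  S16 
   S12   S16  S17  S17 
   S13   S17   S1   S1 
   S14   S18  S18  S18 
   S15   S18  S19  S19 
   S16   S19  S20  S20 
   S17   S20   S3   S3 
   S18   S21  S21  S21 
   S19   S21  S22  S22 
   S20   S22   S6   S6 
   S21   S23  S23  S23 
 * S22   S23  S10  S10 
   S23   S14  S14  S14 
(> = start, * = accepting)

start=S0 accept=S22 S0-a->S1 S0-b->S2 S0-c->S2 S1-a->S3 S1-b->S4 S1-c->S4 S2-a->S4 S2-b->S5 S2-c->S5 S3-a->S6 S3-b->S7 S3-c->S7 S4-a->S7 S4-b->S8 S4-c->S8 S5-a->S8 S5-b->S9 S5-c->S9 S6-a->S10 S6-b->S11 S6-c->S11 S7-a->S11 S7-b->S12 S7-c->S12 S8-a->S12 S8-b->S13 S8-c->S13 S9-a->S13 S9-b->S0 S9-c->S0 S10-a->S14 S10-b->S15 S10-c->S15 S11-a->S15 S11-b->S16 S11-c->S16 S12-a->S16 S12-b->S17 S12-c->S17 S13-a->S17 S13-b->S1 S13-c->S1 S14-a->S18 S14-b->S18 S14-c->S18 S15-a->S18 S15-b->S19 S15-c->S19 S16-a->S19 S16-b->S20 S16-c->S20 S17-a->S20 S17-b->S3 S17-c->S3 S18-a->S21 S18-b->S21 S18-c->S21 S19-a->S21 S19-b->S22 S19-c->S22 S20-a->S22 S20-b->S6 S20-c->S6 S21-a->S23 S21-b->S23 S21-c->S23 S22-a->S23 S22-b->S10 S22-c->S10 S23-a->S14 S23-b->S14 S23-c->S14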